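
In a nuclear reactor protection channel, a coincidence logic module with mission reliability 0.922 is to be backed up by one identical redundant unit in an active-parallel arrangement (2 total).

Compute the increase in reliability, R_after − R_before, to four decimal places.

0.0719

R_before = 0.922
R_after = 1 − (1 − 0.922)^2 = 0.9939
ΔR = 0.9939 − 0.922 = 0.0719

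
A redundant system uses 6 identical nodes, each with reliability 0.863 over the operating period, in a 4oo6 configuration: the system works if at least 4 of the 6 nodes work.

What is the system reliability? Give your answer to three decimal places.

0.963

R = Σ_{i=4}^{6} C(6,i) p^i (1−p)^{6−i} with p = 0.863
C(6,4)·0.863^4·0.137^2 = 0.15616
C(6,5)·0.863^5·0.137^1 = 0.39348
C(6,6)·0.863^6·0.137^0 = 0.41311
Sum = 0.963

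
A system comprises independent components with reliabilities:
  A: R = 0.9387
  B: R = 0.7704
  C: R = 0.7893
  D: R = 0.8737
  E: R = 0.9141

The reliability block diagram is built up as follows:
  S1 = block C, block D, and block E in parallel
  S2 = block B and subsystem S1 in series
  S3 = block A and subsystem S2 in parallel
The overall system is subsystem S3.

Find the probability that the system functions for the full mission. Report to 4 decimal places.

Parallel (C, D, and E): 1 − (1 − 0.789300)(1 − 0.873700)(1 − 0.914100) = 0.997714
Series (B and [0.997714]): 0.770400 × 0.997714 = 0.768639
Parallel (A and [0.768639]): 1 − (1 − 0.938700)(1 − 0.768639) = 0.9858

0.9858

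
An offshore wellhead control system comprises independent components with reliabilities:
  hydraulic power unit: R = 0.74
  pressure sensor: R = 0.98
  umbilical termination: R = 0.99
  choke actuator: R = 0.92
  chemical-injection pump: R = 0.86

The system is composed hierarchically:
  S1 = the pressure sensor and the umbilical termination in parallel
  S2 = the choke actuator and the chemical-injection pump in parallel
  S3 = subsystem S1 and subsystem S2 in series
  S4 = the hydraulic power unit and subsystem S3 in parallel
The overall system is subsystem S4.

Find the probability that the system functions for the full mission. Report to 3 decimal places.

Parallel (pressure sensor and umbilical termination): 1 − (1 − 0.98000)(1 − 0.99000) = 0.99980
Parallel (choke actuator and chemical-injection pump): 1 − (1 − 0.92000)(1 − 0.86000) = 0.98880
Series ([0.99980] and [0.98880]): 0.99980 × 0.98880 = 0.98860
Parallel (hydraulic power unit and [0.98860]): 1 − (1 − 0.74000)(1 − 0.98860) = 0.997

0.997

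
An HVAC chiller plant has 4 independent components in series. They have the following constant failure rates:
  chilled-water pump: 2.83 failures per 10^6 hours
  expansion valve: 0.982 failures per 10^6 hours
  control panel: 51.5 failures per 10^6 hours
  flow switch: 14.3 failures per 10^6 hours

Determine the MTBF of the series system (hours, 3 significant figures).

14400

Series of exponential components: λ_sys = Σ λ_i
λ_sys = 0.00000283 + 0.000000982 + 0.0000515 + 0.0000143 = 6.9612e-05 /h
MTBF = 1 / λ_sys = 14400 h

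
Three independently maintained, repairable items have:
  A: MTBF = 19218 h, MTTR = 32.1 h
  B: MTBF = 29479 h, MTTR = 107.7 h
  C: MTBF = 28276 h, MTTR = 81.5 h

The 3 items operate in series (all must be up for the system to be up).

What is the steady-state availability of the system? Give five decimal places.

A(A) = MTBF/(MTBF+MTTR) = 19218/(19218+32.1) = 0.998332
A(B) = MTBF/(MTBF+MTTR) = 29479/(29479+107.7) = 0.996360
A(C) = MTBF/(MTBF+MTTR) = 28276/(28276+81.5) = 0.997126
Series availability: 0.998332 × 0.996360 × 0.997126 = 0.99184

0.99184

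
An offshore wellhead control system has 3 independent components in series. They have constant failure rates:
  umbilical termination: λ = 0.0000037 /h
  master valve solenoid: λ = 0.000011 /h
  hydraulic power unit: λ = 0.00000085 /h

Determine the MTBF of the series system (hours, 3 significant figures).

64300

Series of exponential components: λ_sys = Σ λ_i
λ_sys = 0.0000037 + 0.000011 + 0.00000085 = 1.5550e-05 /h
MTBF = 1 / λ_sys = 64300 h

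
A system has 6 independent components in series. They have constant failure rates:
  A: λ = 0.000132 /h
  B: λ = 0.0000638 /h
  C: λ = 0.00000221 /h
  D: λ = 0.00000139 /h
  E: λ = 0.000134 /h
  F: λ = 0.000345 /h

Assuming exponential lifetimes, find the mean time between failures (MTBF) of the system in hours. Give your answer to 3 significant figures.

1470

Series of exponential components: λ_sys = Σ λ_i
λ_sys = 0.000132 + 0.0000638 + 0.00000221 + 0.00000139 + 0.000134 + 0.000345 = 6.7840e-04 /h
MTBF = 1 / λ_sys = 1470 h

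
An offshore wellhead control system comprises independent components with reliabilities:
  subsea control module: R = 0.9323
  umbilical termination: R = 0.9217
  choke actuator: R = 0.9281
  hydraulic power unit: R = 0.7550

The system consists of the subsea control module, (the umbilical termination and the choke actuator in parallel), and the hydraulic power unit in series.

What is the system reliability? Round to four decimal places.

0.6999

Parallel (umbilical termination and choke actuator): 1 − (1 − 0.921700)(1 − 0.928100) = 0.994370
Series (subsea control module, [0.994370], and hydraulic power unit): 0.932300 × 0.994370 × 0.755000 = 0.6999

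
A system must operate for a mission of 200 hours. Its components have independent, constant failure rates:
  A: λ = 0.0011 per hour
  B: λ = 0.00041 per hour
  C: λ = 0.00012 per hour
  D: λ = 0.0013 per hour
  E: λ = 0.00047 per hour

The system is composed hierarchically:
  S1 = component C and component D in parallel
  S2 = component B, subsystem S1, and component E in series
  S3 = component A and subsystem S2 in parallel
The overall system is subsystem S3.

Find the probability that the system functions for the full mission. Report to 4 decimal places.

0.9672

R(A) = exp(−0.0011 × 200) = 0.802519
R(B) = exp(−0.00041 × 200) = 0.921272
R(C) = exp(−0.00012 × 200) = 0.976286
R(D) = exp(−0.0013 × 200) = 0.771052
R(E) = exp(−0.00047 × 200) = 0.910283
Parallel (C and D): 1 − (1 − 0.976286)(1 − 0.771052) = 0.994571
Series (B, [0.994571], and E): 0.921272 × 0.994571 × 0.910283 = 0.834065
Parallel (A and [0.834065]): 1 − (1 − 0.802519)(1 − 0.834065) = 0.9672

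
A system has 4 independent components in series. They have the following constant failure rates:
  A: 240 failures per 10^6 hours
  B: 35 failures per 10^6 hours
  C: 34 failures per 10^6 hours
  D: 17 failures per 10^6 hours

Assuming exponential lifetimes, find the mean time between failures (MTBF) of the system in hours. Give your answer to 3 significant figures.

Series of exponential components: λ_sys = Σ λ_i
λ_sys = 0.00024 + 0.000035 + 0.000034 + 0.000017 = 3.2600e-04 /h
MTBF = 1 / λ_sys = 3070 h

3070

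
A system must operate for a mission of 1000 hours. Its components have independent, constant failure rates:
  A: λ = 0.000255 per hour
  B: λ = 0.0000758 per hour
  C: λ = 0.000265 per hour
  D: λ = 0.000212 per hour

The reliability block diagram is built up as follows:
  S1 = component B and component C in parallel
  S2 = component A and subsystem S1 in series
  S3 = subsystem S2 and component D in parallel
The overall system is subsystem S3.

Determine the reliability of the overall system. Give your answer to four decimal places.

R(A) = exp(−0.000255 × 1000) = 0.774916
R(B) = exp(−0.0000758 × 1000) = 0.927002
R(C) = exp(−0.000265 × 1000) = 0.767206
R(D) = exp(−0.000212 × 1000) = 0.808965
Parallel (B and C): 1 − (1 − 0.927002)(1 − 0.767206) = 0.983007
Series (A and [0.983007]): 0.774916 × 0.983007 = 0.761748
Parallel ([0.761748] and D): 1 − (1 − 0.761748)(1 − 0.808965) = 0.9545

0.9545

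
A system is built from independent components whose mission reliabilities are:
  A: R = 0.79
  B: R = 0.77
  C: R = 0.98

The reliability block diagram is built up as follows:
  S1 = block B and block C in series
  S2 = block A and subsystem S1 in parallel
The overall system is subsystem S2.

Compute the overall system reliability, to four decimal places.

Series (B and C): 0.770000 × 0.980000 = 0.754600
Parallel (A and [0.754600]): 1 − (1 − 0.790000)(1 − 0.754600) = 0.9485

0.9485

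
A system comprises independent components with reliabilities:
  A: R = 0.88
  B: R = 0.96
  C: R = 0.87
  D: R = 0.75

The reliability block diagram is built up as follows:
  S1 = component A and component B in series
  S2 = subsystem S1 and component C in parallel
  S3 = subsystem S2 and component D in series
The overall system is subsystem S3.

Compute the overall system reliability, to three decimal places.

0.735

Series (A and B): 0.88000 × 0.96000 = 0.84480
Parallel ([0.84480] and C): 1 − (1 − 0.84480)(1 − 0.87000) = 0.97982
Series ([0.97982] and D): 0.97982 × 0.75000 = 0.735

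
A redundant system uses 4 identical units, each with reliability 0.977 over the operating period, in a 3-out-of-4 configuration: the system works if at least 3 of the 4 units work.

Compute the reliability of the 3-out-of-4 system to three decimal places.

0.997

R = Σ_{i=3}^{4} C(4,i) p^i (1−p)^{4−i} with p = 0.977
C(4,3)·0.977^3·0.023^1 = 0.08580
C(4,4)·0.977^4·0.023^0 = 0.91113
Sum = 0.997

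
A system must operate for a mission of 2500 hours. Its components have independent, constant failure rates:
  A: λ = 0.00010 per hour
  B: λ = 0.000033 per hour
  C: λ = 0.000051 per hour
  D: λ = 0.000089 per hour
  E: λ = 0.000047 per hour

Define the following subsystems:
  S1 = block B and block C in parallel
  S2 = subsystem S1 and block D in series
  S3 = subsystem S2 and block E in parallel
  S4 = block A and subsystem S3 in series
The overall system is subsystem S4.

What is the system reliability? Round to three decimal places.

R(A) = exp(−0.00010 × 2500) = 0.77880
R(B) = exp(−0.000033 × 2500) = 0.92081
R(C) = exp(−0.000051 × 2500) = 0.88029
R(D) = exp(−0.000089 × 2500) = 0.80052
R(E) = exp(−0.000047 × 2500) = 0.88914
Parallel (B and C): 1 − (1 − 0.92081)(1 − 0.88029) = 0.99052
Series ([0.99052] and D): 0.99052 × 0.80052 = 0.79293
Parallel ([0.79293] and E): 1 − (1 − 0.79293)(1 − 0.88914) = 0.97704
Series (A and [0.97704]): 0.77880 × 0.97704 = 0.761

0.761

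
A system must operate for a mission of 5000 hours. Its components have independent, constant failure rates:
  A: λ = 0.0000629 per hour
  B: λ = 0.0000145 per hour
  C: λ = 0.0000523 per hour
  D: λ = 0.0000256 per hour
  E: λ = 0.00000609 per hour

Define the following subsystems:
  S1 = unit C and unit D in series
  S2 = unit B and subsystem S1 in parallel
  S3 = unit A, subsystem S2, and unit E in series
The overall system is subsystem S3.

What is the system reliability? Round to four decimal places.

0.6923

R(A) = exp(−0.0000629 × 5000) = 0.730154
R(B) = exp(−0.0000145 × 5000) = 0.930066
R(C) = exp(−0.0000523 × 5000) = 0.769896
R(D) = exp(−0.0000256 × 5000) = 0.879853
R(E) = exp(−0.00000609 × 5000) = 0.970009
Series (C and D): 0.769896 × 0.879853 = 0.677395
Parallel (B and [0.677395]): 1 − (1 − 0.930066)(1 − 0.677395) = 0.977439
Series (A, [0.977439], and E): 0.730154 × 0.977439 × 0.970009 = 0.6923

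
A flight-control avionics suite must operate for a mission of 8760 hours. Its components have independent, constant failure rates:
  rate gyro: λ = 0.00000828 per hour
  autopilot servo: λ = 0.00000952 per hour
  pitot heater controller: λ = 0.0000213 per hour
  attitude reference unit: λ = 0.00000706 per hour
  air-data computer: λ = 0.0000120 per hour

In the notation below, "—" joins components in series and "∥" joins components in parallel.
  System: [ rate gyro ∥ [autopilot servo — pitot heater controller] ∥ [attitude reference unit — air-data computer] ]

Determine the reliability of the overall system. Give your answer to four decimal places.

0.9975

R(rate gyro) = exp(−0.00000828 × 8760) = 0.930035
R(autopilot servo) = exp(−0.00000952 × 8760) = 0.919987
R(pitot heater controller) = exp(−0.0000213 × 8760) = 0.829786
R(attitude reference unit) = exp(−0.00000706 × 8760) = 0.940028
R(air-data computer) = exp(−0.0000120 × 8760) = 0.900216
Series (autopilot servo and pitot heater controller): 0.919987 × 0.829786 = 0.763392
Series (attitude reference unit and air-data computer): 0.940028 × 0.900216 = 0.846228
Parallel (rate gyro, [0.763392], and [0.846228]): 1 − (1 − 0.930035)(1 − 0.763392)(1 − 0.846228) = 0.9975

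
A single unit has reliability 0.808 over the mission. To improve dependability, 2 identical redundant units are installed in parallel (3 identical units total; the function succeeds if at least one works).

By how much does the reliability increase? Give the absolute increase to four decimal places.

R_before = 0.808
R_after = 1 − (1 − 0.808)^3 = 0.9929
ΔR = 0.9929 − 0.808 = 0.1849

0.1849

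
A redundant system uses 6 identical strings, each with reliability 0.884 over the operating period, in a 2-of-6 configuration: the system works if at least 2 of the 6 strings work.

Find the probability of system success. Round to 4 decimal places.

R = Σ_{i=2}^{6} C(6,i) p^i (1−p)^{6−i} with p = 0.884
C(6,2)·0.884^2·0.116^4 = 0.002122
C(6,3)·0.884^3·0.116^3 = 0.021566
C(6,4)·0.884^4·0.116^2 = 0.123258
C(6,5)·0.884^5·0.116^1 = 0.375725
C(6,6)·0.884^6·0.116^0 = 0.477214
Sum = 0.9999

0.9999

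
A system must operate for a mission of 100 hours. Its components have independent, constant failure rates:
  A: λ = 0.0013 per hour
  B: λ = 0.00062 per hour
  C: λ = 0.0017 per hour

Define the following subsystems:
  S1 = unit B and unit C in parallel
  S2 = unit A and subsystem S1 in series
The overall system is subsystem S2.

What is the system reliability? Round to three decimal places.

0.870

R(A) = exp(−0.0013 × 100) = 0.87810
R(B) = exp(−0.00062 × 100) = 0.93988
R(C) = exp(−0.0017 × 100) = 0.84366
Parallel (B and C): 1 − (1 − 0.93988)(1 − 0.84366) = 0.99060
Series (A and [0.99060]): 0.87810 × 0.99060 = 0.870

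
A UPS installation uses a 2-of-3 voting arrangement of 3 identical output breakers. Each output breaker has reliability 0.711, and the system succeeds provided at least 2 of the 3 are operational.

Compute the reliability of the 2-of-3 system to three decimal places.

R = Σ_{i=2}^{3} C(3,i) p^i (1−p)^{3−i} with p = 0.711
C(3,2)·0.711^2·0.289^1 = 0.43829
C(3,3)·0.711^3·0.289^0 = 0.35943
Sum = 0.798

0.798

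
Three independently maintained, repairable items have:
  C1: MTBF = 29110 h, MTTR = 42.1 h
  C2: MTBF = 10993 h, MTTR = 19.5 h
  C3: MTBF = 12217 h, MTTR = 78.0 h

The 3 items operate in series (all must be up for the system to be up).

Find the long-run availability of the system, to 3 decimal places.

0.990

A(C1) = MTBF/(MTBF+MTTR) = 29110/(29110+42.1) = 0.998556
A(C2) = MTBF/(MTBF+MTTR) = 10993/(10993+19.5) = 0.998229
A(C3) = MTBF/(MTBF+MTTR) = 12217/(12217+78.0) = 0.993656
Series availability: 0.998556 × 0.998229 × 0.993656 = 0.990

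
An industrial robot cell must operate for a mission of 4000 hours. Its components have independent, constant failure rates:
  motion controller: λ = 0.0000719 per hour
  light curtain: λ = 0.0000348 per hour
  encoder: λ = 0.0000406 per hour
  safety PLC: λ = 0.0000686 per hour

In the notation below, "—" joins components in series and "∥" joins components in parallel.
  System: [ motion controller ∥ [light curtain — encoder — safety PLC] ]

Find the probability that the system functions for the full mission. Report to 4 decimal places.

0.8906

R(motion controller) = exp(−0.0000719 × 4000) = 0.750062
R(light curtain) = exp(−0.0000348 × 4000) = 0.870054
R(encoder) = exp(−0.0000406 × 4000) = 0.850101
R(safety PLC) = exp(−0.0000686 × 4000) = 0.760028
Series (light curtain, encoder, and safety PLC): 0.870054 × 0.850101 × 0.760028 = 0.562142
Parallel (motion controller and [0.562142]): 1 − (1 − 0.750062)(1 − 0.562142) = 0.8906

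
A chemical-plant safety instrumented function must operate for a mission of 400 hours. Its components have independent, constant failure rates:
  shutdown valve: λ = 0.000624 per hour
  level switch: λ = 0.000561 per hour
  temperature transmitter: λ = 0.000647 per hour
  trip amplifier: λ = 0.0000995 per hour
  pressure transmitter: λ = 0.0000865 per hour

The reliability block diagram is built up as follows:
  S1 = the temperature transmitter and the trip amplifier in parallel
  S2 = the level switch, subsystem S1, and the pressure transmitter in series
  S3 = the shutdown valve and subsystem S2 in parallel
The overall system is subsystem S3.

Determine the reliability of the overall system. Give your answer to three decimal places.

R(shutdown valve) = exp(−0.000624 × 400) = 0.77911
R(level switch) = exp(−0.000561 × 400) = 0.79900
R(temperature transmitter) = exp(−0.000647 × 400) = 0.77198
R(trip amplifier) = exp(−0.0000995 × 400) = 0.96098
R(pressure transmitter) = exp(−0.0000865 × 400) = 0.96599
Parallel (temperature transmitter and trip amplifier): 1 − (1 − 0.77198)(1 − 0.96098) = 0.99110
Series (level switch, [0.99110], and pressure transmitter): 0.79900 × 0.99110 × 0.96599 = 0.76496
Parallel (shutdown valve and [0.76496]): 1 − (1 − 0.77911)(1 − 0.76496) = 0.948

0.948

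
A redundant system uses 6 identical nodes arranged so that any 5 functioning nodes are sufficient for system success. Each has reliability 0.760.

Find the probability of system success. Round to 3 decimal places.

R = Σ_{i=5}^{6} C(6,i) p^i (1−p)^{6−i} with p = 0.760
C(6,5)·0.760^5·0.240^1 = 0.36512
C(6,6)·0.760^6·0.240^0 = 0.19270
Sum = 0.558

0.558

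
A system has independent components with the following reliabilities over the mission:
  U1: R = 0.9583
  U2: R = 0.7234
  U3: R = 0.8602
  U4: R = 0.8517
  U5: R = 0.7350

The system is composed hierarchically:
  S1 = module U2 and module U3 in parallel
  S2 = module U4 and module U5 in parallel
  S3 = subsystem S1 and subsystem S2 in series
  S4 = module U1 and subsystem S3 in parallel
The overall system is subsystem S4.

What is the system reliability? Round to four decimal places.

Parallel (U2 and U3): 1 − (1 − 0.723400)(1 − 0.860200) = 0.961331
Parallel (U4 and U5): 1 − (1 − 0.851700)(1 − 0.735000) = 0.960701
Series ([0.961331] and [0.960701]): 0.961331 × 0.960701 = 0.923552
Parallel (U1 and [0.923552]): 1 − (1 − 0.958300)(1 − 0.923552) = 0.9968

0.9968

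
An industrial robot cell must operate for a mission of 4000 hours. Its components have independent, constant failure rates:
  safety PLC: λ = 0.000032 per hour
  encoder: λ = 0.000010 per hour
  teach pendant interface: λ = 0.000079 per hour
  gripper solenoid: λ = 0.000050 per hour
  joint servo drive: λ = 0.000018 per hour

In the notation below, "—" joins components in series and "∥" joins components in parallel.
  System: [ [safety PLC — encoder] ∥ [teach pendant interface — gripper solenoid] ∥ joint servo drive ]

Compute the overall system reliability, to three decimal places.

R(safety PLC) = exp(−0.000032 × 4000) = 0.87985
R(encoder) = exp(−0.000010 × 4000) = 0.96079
R(teach pendant interface) = exp(−0.000079 × 4000) = 0.72906
R(gripper solenoid) = exp(−0.000050 × 4000) = 0.81873
R(joint servo drive) = exp(−0.000018 × 4000) = 0.93053
Series (safety PLC and encoder): 0.87985 × 0.96079 = 0.84535
Series (teach pendant interface and gripper solenoid): 0.72906 × 0.81873 = 0.59690
Parallel ([0.84535], [0.59690], and joint servo drive): 1 − (1 − 0.84535)(1 − 0.59690)(1 − 0.93053) = 0.996

0.996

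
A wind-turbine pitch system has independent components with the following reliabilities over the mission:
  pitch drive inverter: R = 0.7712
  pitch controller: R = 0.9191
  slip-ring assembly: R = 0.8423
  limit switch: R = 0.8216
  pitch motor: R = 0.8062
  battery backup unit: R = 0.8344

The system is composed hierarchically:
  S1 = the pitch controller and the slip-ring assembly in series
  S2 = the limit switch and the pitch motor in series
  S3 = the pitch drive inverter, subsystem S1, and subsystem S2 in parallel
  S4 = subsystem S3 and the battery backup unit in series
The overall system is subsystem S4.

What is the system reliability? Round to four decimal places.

Series (pitch controller and slip-ring assembly): 0.919100 × 0.842300 = 0.774158
Series (limit switch and pitch motor): 0.821600 × 0.806200 = 0.662374
Parallel (pitch drive inverter, [0.774158], and [0.662374]): 1 − (1 − 0.771200)(1 − 0.774158)(1 − 0.662374) = 0.982554
Series ([0.982554] and battery backup unit): 0.982554 × 0.834400 = 0.8198

0.8198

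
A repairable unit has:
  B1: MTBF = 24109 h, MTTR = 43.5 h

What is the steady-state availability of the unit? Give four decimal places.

0.9982

A(B1) = MTBF/(MTBF+MTTR) = 24109/(24109+43.5) = 0.9982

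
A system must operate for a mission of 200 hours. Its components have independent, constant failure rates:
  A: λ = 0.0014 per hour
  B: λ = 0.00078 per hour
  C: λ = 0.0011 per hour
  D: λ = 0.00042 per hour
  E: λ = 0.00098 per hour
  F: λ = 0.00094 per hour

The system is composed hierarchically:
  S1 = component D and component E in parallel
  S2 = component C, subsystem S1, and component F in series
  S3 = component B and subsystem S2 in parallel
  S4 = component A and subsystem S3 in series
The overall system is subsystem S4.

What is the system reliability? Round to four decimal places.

R(A) = exp(−0.0014 × 200) = 0.755784
R(B) = exp(−0.00078 × 200) = 0.855559
R(C) = exp(−0.0011 × 200) = 0.802519
R(D) = exp(−0.00042 × 200) = 0.919431
R(E) = exp(−0.00098 × 200) = 0.822012
R(F) = exp(−0.00094 × 200) = 0.828615
Parallel (D and E): 1 − (1 − 0.919431)(1 − 0.822012) = 0.985660
Series (C, [0.985660], and F): 0.802519 × 0.985660 × 0.828615 = 0.655443
Parallel (B and [0.655443]): 1 − (1 − 0.855559)(1 − 0.655443) = 0.950232
Series (A and [0.950232]): 0.755784 × 0.950232 = 0.7182

0.7182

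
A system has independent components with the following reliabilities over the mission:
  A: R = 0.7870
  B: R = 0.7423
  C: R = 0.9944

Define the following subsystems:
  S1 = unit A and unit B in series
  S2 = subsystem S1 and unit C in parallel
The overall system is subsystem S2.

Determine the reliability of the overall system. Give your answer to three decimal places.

Series (A and B): 0.78700 × 0.74230 = 0.58419
Parallel ([0.58419] and C): 1 − (1 − 0.58419)(1 − 0.99440) = 0.998

0.998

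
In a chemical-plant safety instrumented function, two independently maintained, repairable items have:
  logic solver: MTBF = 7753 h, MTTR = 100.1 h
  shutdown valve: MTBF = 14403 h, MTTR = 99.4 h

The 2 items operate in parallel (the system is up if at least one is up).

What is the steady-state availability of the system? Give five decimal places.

A(logic solver) = MTBF/(MTBF+MTTR) = 7753/(7753+100.1) = 0.987253
A(shutdown valve) = MTBF/(MTBF+MTTR) = 14403/(14403+99.4) = 0.993146
Parallel availability: 1 − (1 − 0.987253)(1 − 0.993146) = 0.99991

0.99991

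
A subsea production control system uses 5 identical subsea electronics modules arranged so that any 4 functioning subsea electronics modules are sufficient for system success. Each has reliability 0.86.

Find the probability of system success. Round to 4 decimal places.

0.8533

R = Σ_{i=4}^{5} C(5,i) p^i (1−p)^{5−i} with p = 0.86
C(5,4)·0.86^4·0.14^1 = 0.382906
C(5,5)·0.86^5·0.14^0 = 0.470427
Sum = 0.8533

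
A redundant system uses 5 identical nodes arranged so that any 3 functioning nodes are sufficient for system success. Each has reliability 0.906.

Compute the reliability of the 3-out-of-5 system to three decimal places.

0.993

R = Σ_{i=3}^{5} C(5,i) p^i (1−p)^{5−i} with p = 0.906
C(5,3)·0.906^3·0.094^2 = 0.06571
C(5,4)·0.906^4·0.094^1 = 0.31667
C(5,5)·0.906^5·0.094^0 = 0.61044
Sum = 0.993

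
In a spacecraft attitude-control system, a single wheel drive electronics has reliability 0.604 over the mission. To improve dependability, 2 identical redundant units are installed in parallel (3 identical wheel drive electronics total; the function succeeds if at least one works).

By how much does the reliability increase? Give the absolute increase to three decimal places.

0.334

R_before = 0.604
R_after = 1 − (1 − 0.604)^3 = 0.938
ΔR = 0.938 − 0.604 = 0.334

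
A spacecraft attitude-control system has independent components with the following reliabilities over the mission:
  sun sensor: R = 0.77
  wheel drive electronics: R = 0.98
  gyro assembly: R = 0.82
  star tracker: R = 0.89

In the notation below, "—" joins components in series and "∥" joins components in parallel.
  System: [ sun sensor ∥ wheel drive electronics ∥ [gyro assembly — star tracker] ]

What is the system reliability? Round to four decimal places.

Series (gyro assembly and star tracker): 0.820000 × 0.890000 = 0.729800
Parallel (sun sensor, wheel drive electronics, and [0.729800]): 1 − (1 − 0.770000)(1 − 0.980000)(1 − 0.729800) = 0.9988

0.9988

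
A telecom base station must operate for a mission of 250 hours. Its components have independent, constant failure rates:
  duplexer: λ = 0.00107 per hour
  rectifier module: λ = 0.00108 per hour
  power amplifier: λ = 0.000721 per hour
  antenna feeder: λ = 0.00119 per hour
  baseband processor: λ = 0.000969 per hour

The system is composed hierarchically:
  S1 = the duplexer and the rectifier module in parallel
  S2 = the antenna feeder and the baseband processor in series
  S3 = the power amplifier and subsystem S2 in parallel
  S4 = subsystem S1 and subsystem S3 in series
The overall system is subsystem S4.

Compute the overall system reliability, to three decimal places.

R(duplexer) = exp(−0.00107 × 250) = 0.76529
R(rectifier module) = exp(−0.00108 × 250) = 0.76338
R(power amplifier) = exp(−0.000721 × 250) = 0.83506
R(antenna feeder) = exp(−0.00119 × 250) = 0.74267
R(baseband processor) = exp(−0.000969 × 250) = 0.78486
Parallel (duplexer and rectifier module): 1 − (1 − 0.76529)(1 − 0.76338) = 0.94446
Series (antenna feeder and baseband processor): 0.74267 × 0.78486 = 0.58289
Parallel (power amplifier and [0.58289]): 1 − (1 − 0.83506)(1 − 0.58289) = 0.93120
Series ([0.94446] and [0.93120]): 0.94446 × 0.93120 = 0.879

0.879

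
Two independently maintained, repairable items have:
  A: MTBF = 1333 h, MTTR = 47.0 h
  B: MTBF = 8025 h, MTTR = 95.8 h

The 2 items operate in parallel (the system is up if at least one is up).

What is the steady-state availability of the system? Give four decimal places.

0.9996

A(A) = MTBF/(MTBF+MTTR) = 1333/(1333+47.0) = 0.965942
A(B) = MTBF/(MTBF+MTTR) = 8025/(8025+95.8) = 0.988203
Parallel availability: 1 − (1 − 0.965942)(1 − 0.988203) = 0.9996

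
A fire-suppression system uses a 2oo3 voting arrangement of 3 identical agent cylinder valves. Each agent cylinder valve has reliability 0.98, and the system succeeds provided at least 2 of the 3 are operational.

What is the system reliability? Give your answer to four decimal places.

R = Σ_{i=2}^{3} C(3,i) p^i (1−p)^{3−i} with p = 0.98
C(3,2)·0.98^2·0.02^1 = 0.057624
C(3,3)·0.98^3·0.02^0 = 0.941192
Sum = 0.9988

0.9988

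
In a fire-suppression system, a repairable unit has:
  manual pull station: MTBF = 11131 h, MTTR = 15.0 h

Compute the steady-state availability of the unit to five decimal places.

A(manual pull station) = MTBF/(MTBF+MTTR) = 11131/(11131+15.0) = 0.99865

0.99865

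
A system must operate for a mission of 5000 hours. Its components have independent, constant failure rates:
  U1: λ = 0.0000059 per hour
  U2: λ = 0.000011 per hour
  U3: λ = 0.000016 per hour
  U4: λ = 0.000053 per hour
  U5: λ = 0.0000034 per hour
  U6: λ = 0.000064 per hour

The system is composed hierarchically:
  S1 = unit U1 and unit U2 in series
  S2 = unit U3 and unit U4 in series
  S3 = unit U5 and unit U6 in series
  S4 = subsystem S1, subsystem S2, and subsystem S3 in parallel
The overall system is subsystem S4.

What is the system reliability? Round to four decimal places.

0.9932

R(U1) = exp(−0.0000059 × 5000) = 0.970931
R(U2) = exp(−0.000011 × 5000) = 0.946485
R(U3) = exp(−0.000016 × 5000) = 0.923116
R(U4) = exp(−0.000053 × 5000) = 0.767206
R(U5) = exp(−0.0000034 × 5000) = 0.983144
R(U6) = exp(−0.000064 × 5000) = 0.726149
Series (U1 and U2): 0.970931 × 0.946485 = 0.918972
Series (U3 and U4): 0.923116 × 0.767206 = 0.708220
Series (U5 and U6): 0.983144 × 0.726149 = 0.713909
Parallel ([0.918972], [0.708220], and [0.713909]): 1 − (1 − 0.918972)(1 − 0.708220)(1 − 0.713909) = 0.9932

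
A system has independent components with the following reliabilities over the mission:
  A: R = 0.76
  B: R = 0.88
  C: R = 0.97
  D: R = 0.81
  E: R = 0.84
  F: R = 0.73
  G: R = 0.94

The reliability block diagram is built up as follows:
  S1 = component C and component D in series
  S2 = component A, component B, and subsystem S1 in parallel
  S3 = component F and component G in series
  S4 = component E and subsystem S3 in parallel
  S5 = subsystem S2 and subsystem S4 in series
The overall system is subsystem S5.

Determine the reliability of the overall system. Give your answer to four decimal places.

0.9439

Series (C and D): 0.970000 × 0.810000 = 0.785700
Parallel (A, B, and [0.785700]): 1 − (1 − 0.760000)(1 − 0.880000)(1 − 0.785700) = 0.993828
Series (F and G): 0.730000 × 0.940000 = 0.686200
Parallel (E and [0.686200]): 1 − (1 − 0.840000)(1 − 0.686200) = 0.949792
Series ([0.993828] and [0.949792]): 0.993828 × 0.949792 = 0.9439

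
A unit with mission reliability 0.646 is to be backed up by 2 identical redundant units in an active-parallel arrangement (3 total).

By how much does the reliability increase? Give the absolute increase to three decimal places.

R_before = 0.646
R_after = 1 − (1 − 0.646)^3 = 0.956
ΔR = 0.956 − 0.646 = 0.310

0.310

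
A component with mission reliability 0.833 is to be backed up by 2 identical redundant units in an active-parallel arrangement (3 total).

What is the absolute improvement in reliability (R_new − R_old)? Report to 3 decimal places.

0.162

R_before = 0.833
R_after = 1 − (1 − 0.833)^3 = 0.995
ΔR = 0.995 − 0.833 = 0.162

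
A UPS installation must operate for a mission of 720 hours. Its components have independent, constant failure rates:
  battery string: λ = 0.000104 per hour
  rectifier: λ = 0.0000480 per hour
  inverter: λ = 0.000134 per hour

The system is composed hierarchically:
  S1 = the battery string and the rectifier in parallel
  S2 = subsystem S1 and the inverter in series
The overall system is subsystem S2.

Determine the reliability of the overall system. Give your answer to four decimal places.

R(battery string) = exp(−0.000104 × 720) = 0.927855
R(rectifier) = exp(−0.0000480 × 720) = 0.966030
R(inverter) = exp(−0.000134 × 720) = 0.908028
Parallel (battery string and rectifier): 1 − (1 − 0.927855)(1 − 0.966030) = 0.997549
Series ([0.997549] and inverter): 0.997549 × 0.908028 = 0.9058

0.9058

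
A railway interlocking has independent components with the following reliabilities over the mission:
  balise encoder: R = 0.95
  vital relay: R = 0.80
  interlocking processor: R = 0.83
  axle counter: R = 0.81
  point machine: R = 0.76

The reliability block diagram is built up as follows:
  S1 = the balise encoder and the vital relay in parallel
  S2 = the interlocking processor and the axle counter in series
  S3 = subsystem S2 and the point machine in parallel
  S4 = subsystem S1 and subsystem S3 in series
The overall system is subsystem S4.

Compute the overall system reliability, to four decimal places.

Parallel (balise encoder and vital relay): 1 − (1 − 0.950000)(1 − 0.800000) = 0.990000
Series (interlocking processor and axle counter): 0.830000 × 0.810000 = 0.672300
Parallel ([0.672300] and point machine): 1 − (1 − 0.672300)(1 − 0.760000) = 0.921352
Series ([0.990000] and [0.921352]): 0.990000 × 0.921352 = 0.9121

0.9121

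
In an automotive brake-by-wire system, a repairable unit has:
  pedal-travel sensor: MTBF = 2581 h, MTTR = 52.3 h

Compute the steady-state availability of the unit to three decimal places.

0.980

A(pedal-travel sensor) = MTBF/(MTBF+MTTR) = 2581/(2581+52.3) = 0.980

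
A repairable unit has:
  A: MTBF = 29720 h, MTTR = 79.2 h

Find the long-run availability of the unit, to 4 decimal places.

0.9973

A(A) = MTBF/(MTBF+MTTR) = 29720/(29720+79.2) = 0.9973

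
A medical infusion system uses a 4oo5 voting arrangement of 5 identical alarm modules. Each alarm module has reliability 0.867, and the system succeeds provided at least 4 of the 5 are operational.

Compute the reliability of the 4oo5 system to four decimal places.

0.8656

R = Σ_{i=4}^{5} C(5,i) p^i (1−p)^{5−i} with p = 0.867
C(5,4)·0.867^4·0.133^1 = 0.375749
C(5,5)·0.867^5·0.133^0 = 0.489887
Sum = 0.8656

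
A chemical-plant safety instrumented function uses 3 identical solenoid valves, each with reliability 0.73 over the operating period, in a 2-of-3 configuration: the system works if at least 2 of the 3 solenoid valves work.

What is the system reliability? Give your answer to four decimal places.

0.8207

R = Σ_{i=2}^{3} C(3,i) p^i (1−p)^{3−i} with p = 0.73
C(3,2)·0.73^2·0.27^1 = 0.431649
C(3,3)·0.73^3·0.27^0 = 0.389017
Sum = 0.8207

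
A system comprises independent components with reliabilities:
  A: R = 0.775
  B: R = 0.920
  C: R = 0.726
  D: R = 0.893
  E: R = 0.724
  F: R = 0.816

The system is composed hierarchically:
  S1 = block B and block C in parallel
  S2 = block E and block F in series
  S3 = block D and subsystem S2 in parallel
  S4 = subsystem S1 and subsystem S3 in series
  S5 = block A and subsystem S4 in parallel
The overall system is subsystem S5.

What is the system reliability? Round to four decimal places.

0.9854

Parallel (B and C): 1 − (1 − 0.920000)(1 − 0.726000) = 0.978080
Series (E and F): 0.724000 × 0.816000 = 0.590784
Parallel (D and [0.590784]): 1 − (1 − 0.893000)(1 − 0.590784) = 0.956214
Series ([0.978080] and [0.956214]): 0.978080 × 0.956214 = 0.935254
Parallel (A and [0.935254]): 1 − (1 − 0.775000)(1 − 0.935254) = 0.9854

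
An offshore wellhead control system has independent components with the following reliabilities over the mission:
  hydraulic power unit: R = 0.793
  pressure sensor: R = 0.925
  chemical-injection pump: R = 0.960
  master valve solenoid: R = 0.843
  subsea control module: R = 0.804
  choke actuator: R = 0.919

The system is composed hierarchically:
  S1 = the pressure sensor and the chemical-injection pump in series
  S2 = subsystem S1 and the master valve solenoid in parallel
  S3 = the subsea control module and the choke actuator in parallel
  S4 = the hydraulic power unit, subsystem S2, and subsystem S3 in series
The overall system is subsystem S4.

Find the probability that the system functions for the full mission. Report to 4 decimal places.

Series (pressure sensor and chemical-injection pump): 0.925000 × 0.960000 = 0.888000
Parallel ([0.888000] and master valve solenoid): 1 − (1 − 0.888000)(1 − 0.843000) = 0.982416
Parallel (subsea control module and choke actuator): 1 − (1 − 0.804000)(1 − 0.919000) = 0.984124
Series (hydraulic power unit, [0.982416], and [0.984124]): 0.793000 × 0.982416 × 0.984124 = 0.7667

0.7667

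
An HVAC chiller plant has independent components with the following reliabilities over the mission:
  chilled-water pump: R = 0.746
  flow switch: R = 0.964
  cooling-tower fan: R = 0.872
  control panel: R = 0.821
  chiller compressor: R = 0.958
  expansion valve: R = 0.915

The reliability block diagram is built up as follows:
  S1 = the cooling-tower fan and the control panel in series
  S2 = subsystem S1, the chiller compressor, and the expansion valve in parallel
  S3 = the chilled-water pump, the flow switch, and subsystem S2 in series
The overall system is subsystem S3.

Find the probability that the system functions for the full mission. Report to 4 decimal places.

Series (cooling-tower fan and control panel): 0.872000 × 0.821000 = 0.715912
Parallel ([0.715912], chiller compressor, and expansion valve): 1 − (1 − 0.715912)(1 − 0.958000)(1 − 0.915000) = 0.998986
Series (chilled-water pump, flow switch, and [0.998986]): 0.746000 × 0.964000 × 0.998986 = 0.7184

0.7184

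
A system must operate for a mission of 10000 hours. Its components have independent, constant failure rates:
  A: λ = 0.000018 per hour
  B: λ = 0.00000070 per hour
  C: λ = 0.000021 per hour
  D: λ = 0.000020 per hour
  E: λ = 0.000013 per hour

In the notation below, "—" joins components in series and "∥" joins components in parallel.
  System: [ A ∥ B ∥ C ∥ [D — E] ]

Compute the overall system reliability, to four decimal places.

R(A) = exp(−0.000018 × 10000) = 0.835270
R(B) = exp(−0.00000070 × 10000) = 0.993024
R(C) = exp(−0.000021 × 10000) = 0.810584
R(D) = exp(−0.000020 × 10000) = 0.818731
R(E) = exp(−0.000013 × 10000) = 0.878095
Series (D and E): 0.818731 × 0.878095 = 0.718924
Parallel (A, B, C, and [0.718924]): 1 − (1 − 0.835270)(1 − 0.993024)(1 − 0.810584)(1 − 0.718924) = 0.9999

0.9999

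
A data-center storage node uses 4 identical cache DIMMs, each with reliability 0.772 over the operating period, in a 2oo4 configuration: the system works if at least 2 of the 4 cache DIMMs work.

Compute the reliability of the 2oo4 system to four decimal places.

R = Σ_{i=2}^{4} C(4,i) p^i (1−p)^{4−i} with p = 0.772
C(4,2)·0.772^2·0.228^2 = 0.185890
C(4,3)·0.772^3·0.228^1 = 0.419611
C(4,4)·0.772^4·0.228^0 = 0.355197
Sum = 0.9607

0.9607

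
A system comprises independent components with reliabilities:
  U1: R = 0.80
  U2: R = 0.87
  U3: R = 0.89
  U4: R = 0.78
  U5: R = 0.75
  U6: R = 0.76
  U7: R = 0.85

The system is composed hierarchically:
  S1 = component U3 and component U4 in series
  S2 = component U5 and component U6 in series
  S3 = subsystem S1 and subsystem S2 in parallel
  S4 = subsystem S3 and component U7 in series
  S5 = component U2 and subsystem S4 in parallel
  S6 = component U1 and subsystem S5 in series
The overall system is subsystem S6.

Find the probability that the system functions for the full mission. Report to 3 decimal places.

Series (U3 and U4): 0.89000 × 0.78000 = 0.69420
Series (U5 and U6): 0.75000 × 0.76000 = 0.57000
Parallel ([0.69420] and [0.57000]): 1 − (1 − 0.69420)(1 − 0.57000) = 0.86851
Series ([0.86851] and U7): 0.86851 × 0.85000 = 0.73823
Parallel (U2 and [0.73823]): 1 − (1 − 0.87000)(1 − 0.73823) = 0.96597
Series (U1 and [0.96597]): 0.80000 × 0.96597 = 0.773

0.773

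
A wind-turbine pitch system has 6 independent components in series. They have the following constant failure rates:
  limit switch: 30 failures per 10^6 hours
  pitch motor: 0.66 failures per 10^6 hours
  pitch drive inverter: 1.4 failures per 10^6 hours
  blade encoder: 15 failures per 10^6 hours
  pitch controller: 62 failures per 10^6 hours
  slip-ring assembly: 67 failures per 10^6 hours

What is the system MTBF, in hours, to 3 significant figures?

Series of exponential components: λ_sys = Σ λ_i
λ_sys = 0.000030 + 0.00000066 + 0.0000014 + 0.000015 + 0.000062 + 0.000067 = 1.7606e-04 /h
MTBF = 1 / λ_sys = 5680 h

5680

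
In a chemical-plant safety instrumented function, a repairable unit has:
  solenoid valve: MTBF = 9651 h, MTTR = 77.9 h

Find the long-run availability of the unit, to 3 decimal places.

0.992

A(solenoid valve) = MTBF/(MTBF+MTTR) = 9651/(9651+77.9) = 0.992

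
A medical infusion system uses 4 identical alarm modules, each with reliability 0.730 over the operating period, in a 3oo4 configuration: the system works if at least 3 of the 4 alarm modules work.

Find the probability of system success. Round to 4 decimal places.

0.7041

R = Σ_{i=3}^{4} C(4,i) p^i (1−p)^{4−i} with p = 0.730
C(4,3)·0.730^3·0.270^1 = 0.420138
C(4,4)·0.730^4·0.270^0 = 0.283982
Sum = 0.7041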